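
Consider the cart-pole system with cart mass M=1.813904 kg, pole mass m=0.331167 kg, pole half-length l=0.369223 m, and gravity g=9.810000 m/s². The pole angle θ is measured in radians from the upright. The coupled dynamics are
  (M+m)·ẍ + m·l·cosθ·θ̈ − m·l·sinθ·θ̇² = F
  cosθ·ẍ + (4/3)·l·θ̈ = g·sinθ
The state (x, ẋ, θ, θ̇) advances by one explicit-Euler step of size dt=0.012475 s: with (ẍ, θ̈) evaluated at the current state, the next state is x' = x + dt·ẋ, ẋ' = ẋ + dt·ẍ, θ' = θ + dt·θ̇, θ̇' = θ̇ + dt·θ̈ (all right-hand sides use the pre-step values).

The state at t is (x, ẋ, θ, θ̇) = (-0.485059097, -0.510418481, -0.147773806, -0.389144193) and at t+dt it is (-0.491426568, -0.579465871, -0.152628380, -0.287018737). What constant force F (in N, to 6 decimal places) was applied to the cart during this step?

ẍ = (ẋ'−ẋ)/dt = (-0.579465871−-0.510418481)/0.012475 = -5.534861
θ̈ = (θ̇'−θ̇)/dt = (-0.287018737−-0.389144193)/0.012475 = 8.186409
sinθ=-0.147237, cosθ=0.989101
F = (M+m)·ẍ + m·l·cosθ·θ̈ − m·l·sinθ·θ̇² = -11.872670 + 0.990079 − -0.002726 = -10.879864

F = -10.879864 N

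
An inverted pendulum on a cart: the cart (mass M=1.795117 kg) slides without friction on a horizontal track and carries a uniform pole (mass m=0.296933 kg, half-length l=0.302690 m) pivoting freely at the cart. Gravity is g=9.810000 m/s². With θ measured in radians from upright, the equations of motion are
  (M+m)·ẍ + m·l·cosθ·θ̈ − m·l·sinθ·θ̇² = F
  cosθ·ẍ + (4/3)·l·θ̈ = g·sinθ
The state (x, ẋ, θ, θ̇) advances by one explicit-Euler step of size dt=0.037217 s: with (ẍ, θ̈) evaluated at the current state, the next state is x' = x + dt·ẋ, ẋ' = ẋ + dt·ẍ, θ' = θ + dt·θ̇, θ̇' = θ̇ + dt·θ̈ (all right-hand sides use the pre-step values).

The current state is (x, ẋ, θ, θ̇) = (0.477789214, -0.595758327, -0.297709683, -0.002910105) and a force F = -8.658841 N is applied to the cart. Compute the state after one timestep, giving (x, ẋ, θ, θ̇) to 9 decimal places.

(0.455616876, -0.754325076, -0.297817988, 0.107342771)

sinθ=-0.293331410, cosθ=0.956010818
temp = (F + m·l·θ̇²·sinθ)/(M+m) = (-8.658841 + -0.000000223)/2.092050 = -4.138926519
θ̈ = (g·sinθ − cosθ·temp)/(l·(4/3 − m·cos²θ/(M+m))) = 2.962433187
ẍ = temp − m·l·θ̈·cosθ/(M+m) = -4.260599976
Euler: x'=0.477789214+0.037217·-0.595758327=0.455616876, ẋ'=-0.595758327+0.037217·-4.260599976=-0.754325076
       θ'=-0.297709683+0.037217·-0.002910105=-0.297817988, θ̇'=-0.002910105+0.037217·2.962433187=0.107342771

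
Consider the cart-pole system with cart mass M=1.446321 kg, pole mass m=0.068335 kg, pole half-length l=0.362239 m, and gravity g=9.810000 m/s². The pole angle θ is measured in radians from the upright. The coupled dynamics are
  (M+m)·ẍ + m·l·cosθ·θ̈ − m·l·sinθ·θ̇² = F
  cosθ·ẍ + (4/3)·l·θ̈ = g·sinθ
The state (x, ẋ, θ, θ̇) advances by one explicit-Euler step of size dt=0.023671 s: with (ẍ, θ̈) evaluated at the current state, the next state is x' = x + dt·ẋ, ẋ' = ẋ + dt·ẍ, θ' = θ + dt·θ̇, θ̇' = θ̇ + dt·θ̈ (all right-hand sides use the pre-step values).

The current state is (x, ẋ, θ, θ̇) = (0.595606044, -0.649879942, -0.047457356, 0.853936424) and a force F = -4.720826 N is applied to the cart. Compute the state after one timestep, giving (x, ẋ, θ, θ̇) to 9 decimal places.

(0.580222736, -0.725863177, -0.027243827, 0.988271001)

sinθ=-0.047439544, cosθ=0.998874111
temp = (F + m·l·θ̇²·sinθ)/(M+m) = (-4.720826 + -0.000856308)/1.514656 = -3.117329815
θ̈ = (g·sinθ − cosθ·temp)/(l·(4/3 − m·cos²θ/(M+m))) = 5.675069807
ẍ = temp − m·l·θ̈·cosθ/(M+m) = -3.209971482
Euler: x'=0.595606044+0.023671·-0.649879942=0.580222736, ẋ'=-0.649879942+0.023671·-3.209971482=-0.725863177
       θ'=-0.047457356+0.023671·0.853936424=-0.027243827, θ̇'=0.853936424+0.023671·5.675069807=0.988271001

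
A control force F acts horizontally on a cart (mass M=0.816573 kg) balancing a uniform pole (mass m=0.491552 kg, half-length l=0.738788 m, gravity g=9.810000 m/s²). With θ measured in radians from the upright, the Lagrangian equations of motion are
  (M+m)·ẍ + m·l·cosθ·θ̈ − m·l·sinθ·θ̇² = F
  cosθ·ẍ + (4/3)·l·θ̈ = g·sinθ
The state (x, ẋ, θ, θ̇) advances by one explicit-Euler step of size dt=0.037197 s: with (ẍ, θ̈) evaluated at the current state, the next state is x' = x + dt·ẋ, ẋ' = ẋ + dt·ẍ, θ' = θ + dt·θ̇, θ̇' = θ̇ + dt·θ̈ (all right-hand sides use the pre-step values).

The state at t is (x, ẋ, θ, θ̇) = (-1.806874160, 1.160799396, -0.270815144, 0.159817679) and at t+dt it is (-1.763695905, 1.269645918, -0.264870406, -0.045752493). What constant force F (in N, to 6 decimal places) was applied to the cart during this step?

ẍ = (ẋ'−ẋ)/dt = (1.269645918−1.160799396)/0.037197 = 2.926218
θ̈ = (θ̇'−θ̇)/dt = (-0.045752493−0.159817679)/0.037197 = -5.526526
sinθ=-0.267517, cosθ=0.963553
F = (M+m)·ẍ + m·l·cosθ·θ̈ − m·l·sinθ·θ̇² = 3.827859 + -1.933825 − -0.002481 = 1.896515

F = 1.896515 N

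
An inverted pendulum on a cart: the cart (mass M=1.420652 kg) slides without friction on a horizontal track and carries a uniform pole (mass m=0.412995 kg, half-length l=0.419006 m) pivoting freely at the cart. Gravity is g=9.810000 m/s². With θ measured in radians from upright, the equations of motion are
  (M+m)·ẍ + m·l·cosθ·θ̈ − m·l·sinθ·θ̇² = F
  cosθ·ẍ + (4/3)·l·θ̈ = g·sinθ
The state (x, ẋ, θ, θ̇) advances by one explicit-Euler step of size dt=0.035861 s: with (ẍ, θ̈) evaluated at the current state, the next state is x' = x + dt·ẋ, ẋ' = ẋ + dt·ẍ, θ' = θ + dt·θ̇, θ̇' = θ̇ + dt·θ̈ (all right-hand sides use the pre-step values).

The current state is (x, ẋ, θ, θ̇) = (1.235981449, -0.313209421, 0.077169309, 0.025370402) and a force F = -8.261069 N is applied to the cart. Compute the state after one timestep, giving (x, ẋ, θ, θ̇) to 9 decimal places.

(1.224749446, -0.512866746, 0.078079117, 0.430228708)

sinθ=0.077092740, cosθ=0.997023926
temp = (F + m·l·θ̇²·sinθ)/(M+m) = (-8.261069 + 0.000008587)/1.833647 = -4.505262143
θ̈ = (g·sinθ − cosθ·temp)/(l·(4/3 − m·cos²θ/(M+m))) = 11.289654672
ẍ = temp − m·l·θ̈·cosθ/(M+m) = -5.567533673
Euler: x'=1.235981449+0.035861·-0.313209421=1.224749446, ẋ'=-0.313209421+0.035861·-5.567533673=-0.512866746
       θ'=0.077169309+0.035861·0.025370402=0.078079117, θ̇'=0.025370402+0.035861·11.289654672=0.430228708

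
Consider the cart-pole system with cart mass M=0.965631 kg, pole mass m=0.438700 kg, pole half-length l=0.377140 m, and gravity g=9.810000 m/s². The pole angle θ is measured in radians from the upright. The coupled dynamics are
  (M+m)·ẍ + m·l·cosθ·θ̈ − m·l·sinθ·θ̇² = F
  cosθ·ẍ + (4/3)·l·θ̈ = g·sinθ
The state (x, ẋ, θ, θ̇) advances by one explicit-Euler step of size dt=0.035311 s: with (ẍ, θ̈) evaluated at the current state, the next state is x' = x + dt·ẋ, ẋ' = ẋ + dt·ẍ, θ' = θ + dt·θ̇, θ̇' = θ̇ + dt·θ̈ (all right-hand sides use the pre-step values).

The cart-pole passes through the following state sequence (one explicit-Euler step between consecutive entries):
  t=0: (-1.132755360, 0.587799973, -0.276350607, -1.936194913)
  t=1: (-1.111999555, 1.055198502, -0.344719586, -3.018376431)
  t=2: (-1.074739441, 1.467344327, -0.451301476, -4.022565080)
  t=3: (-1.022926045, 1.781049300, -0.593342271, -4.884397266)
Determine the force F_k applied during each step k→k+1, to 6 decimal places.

step 0→1:
  ẍ = (ẋ'−ẋ)/dt = (1.055198502−0.587799973)/0.035311 = 13.236627
  θ̈ = (θ̇'−θ̇)/dt = (-3.018376431−-1.936194913)/0.035311 = -30.647150
  sinθ=-0.272847, cosθ=0.962058
  F = (M+m)·ẍ + m·l·cosθ·θ̈ − m·l·sinθ·θ̇² = 18.588605 + -4.878220 − -0.169234 = 13.879619
step 1→2:
  ẍ = (ẋ'−ẋ)/dt = (1.467344327−1.055198502)/0.035311 = 11.671882
  θ̈ = (θ̇'−θ̇)/dt = (-4.022565080−-3.018376431)/0.035311 = -28.438409
  sinθ=-0.337933, cosθ=0.941170
  F = (M+m)·ẍ + m·l·cosθ·θ̈ − m·l·sinθ·θ̇² = 16.391186 + -4.428368 − -0.509386 = 12.472204
step 2→3:
  ẍ = (ẋ'−ẋ)/dt = (1.781049300−1.467344327)/0.035311 = 8.884058
  θ̈ = (θ̇'−θ̇)/dt = (-4.884397266−-4.022565080)/0.035311 = -24.406904
  sinθ=-0.436137, cosθ=0.899880
  F = (M+m)·ẍ + m·l·cosθ·θ̈ − m·l·sinθ·θ̇² = 12.476158 + -3.633855 − -1.167614 = 10.009917

F_0 = 13.879619 N
F_1 = 12.472204 N
F_2 = 10.009917 N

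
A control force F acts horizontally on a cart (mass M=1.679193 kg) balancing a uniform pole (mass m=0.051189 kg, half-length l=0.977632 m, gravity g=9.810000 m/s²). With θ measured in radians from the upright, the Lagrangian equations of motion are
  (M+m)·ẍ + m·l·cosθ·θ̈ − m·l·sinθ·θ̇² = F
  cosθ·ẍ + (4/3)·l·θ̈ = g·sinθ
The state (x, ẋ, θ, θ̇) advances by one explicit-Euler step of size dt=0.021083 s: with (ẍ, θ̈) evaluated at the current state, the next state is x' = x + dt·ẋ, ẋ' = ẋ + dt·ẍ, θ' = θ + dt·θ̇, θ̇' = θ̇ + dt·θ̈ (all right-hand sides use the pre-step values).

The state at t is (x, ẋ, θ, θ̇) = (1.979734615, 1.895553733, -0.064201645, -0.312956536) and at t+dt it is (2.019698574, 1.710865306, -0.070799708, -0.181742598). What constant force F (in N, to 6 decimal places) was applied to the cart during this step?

ẍ = (ẋ'−ẋ)/dt = (1.710865306−1.895553733)/0.021083 = -8.760064
θ̈ = (θ̇'−θ̇)/dt = (-0.181742598−-0.312956536)/0.021083 = 6.223684
sinθ=-0.064158, cosθ=0.997940
F = (M+m)·ẍ + m·l·cosθ·θ̈ − m·l·sinθ·θ̇² = -15.158257 + 0.310816 − -0.000314 = -14.847126

F = -14.847126 N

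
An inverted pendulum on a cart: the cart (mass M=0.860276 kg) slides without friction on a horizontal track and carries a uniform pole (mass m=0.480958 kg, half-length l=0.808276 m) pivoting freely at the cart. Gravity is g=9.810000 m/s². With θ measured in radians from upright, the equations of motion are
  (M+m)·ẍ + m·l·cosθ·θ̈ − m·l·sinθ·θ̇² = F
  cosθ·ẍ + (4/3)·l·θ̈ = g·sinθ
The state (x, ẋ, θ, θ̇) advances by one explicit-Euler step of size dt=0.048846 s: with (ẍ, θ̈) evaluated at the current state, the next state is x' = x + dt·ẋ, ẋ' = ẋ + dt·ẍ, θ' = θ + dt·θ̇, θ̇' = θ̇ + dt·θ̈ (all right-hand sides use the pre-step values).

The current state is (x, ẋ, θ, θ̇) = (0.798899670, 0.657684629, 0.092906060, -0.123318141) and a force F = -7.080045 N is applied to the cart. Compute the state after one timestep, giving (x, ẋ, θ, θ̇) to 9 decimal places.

(0.831024933, 0.289888626, 0.086882462, 0.257737769)

sinθ=0.092772464, cosθ=0.995687335
temp = (F + m·l·θ̇²·sinθ)/(M+m) = (-7.080045 + 0.000548454)/1.341234 = -5.278345573
θ̈ = (g·sinθ − cosθ·temp)/(l·(4/3 − m·cos²θ/(M+m))) = 7.801169189
ẍ = temp − m·l·θ̈·cosθ/(M+m) = -7.529705659
Euler: x'=0.798899670+0.048846·0.657684629=0.831024933, ẋ'=0.657684629+0.048846·-7.529705659=0.289888626
       θ'=0.092906060+0.048846·-0.123318141=0.086882462, θ̇'=-0.123318141+0.048846·7.801169189=0.257737769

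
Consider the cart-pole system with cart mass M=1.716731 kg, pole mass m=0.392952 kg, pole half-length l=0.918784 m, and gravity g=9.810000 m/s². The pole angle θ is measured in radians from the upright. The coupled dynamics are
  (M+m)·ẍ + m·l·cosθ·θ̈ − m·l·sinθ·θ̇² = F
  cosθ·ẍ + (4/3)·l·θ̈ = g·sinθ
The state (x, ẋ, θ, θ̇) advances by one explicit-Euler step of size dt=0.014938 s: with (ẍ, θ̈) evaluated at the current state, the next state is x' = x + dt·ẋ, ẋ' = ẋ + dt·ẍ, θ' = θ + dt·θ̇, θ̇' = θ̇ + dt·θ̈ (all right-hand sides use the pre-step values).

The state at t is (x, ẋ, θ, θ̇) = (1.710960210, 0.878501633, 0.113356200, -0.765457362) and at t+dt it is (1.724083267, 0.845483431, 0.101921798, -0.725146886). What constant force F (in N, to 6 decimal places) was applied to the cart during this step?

ẍ = (ẋ'−ẋ)/dt = (0.845483431−0.878501633)/0.014938 = -2.210350
θ̈ = (θ̇'−θ̇)/dt = (-0.725146886−-0.765457362)/0.014938 = 2.698519
sinθ=0.113114, cosθ=0.993582
F = (M+m)·ẍ + m·l·cosθ·θ̈ − m·l·sinθ·θ̇² = -4.663137 + 0.968015 − 0.023928 = -3.719050

F = -3.719050 N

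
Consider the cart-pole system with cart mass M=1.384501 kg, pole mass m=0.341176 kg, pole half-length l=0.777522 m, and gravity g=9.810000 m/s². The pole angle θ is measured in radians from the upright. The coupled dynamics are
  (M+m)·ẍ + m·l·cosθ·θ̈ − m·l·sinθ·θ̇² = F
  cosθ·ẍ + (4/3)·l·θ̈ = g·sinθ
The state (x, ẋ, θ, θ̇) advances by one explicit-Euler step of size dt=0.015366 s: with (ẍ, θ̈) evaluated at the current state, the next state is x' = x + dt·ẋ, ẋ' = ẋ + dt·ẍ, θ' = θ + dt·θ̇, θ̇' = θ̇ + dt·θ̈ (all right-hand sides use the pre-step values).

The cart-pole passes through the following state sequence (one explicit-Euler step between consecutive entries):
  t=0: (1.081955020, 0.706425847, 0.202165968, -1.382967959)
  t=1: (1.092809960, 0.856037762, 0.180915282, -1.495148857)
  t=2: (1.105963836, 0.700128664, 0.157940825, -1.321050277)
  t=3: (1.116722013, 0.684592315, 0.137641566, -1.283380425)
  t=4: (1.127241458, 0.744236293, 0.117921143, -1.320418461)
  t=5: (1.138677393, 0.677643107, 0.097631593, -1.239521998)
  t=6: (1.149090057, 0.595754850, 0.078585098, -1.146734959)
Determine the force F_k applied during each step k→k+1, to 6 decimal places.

F_0 = 14.803077 N
F_1 = -14.659546 N
F_2 = -1.175401 N
F_3 = 6.005001 N
F_4 = -6.146291 N
F_5 = -7.641974 N

step 0→1:
  ẍ = (ẋ'−ẋ)/dt = (0.856037762−0.706425847)/0.015366 = 9.736556
  θ̈ = (θ̇'−θ̇)/dt = (-1.495148857−-1.382967959)/0.015366 = -7.300592
  sinθ=0.200792, cosθ=0.979634
  F = (M+m)·ẍ + m·l·cosθ·θ̈ − m·l·sinθ·θ̇² = 16.802150 + -1.897200 − 0.101873 = 14.803077
step 1→2:
  ẍ = (ẋ'−ẋ)/dt = (0.700128664−0.856037762)/0.015366 = -10.146369
  θ̈ = (θ̇'−θ̇)/dt = (-1.321050277−-1.495148857)/0.015366 = 11.330117
  sinθ=0.179930, cosθ=0.983679
  F = (M+m)·ẍ + m·l·cosθ·θ̈ − m·l·sinθ·θ̇² = -17.509355 + 2.956509 − 0.106700 = -14.659546
step 2→3:
  ẍ = (ẋ'−ẋ)/dt = (0.684592315−0.700128664)/0.015366 = -1.011086
  θ̈ = (θ̇'−θ̇)/dt = (-1.283380425−-1.321050277)/0.015366 = 2.451507
  sinθ=0.157285, cosθ=0.987553
  F = (M+m)·ẍ + m·l·cosθ·θ̈ − m·l·sinθ·θ̇² = -1.744808 + 0.642221 − 0.072814 = -1.175401
step 3→4:
  ẍ = (ẋ'−ẋ)/dt = (0.744236293−0.684592315)/0.015366 = 3.881555
  θ̈ = (θ̇'−θ̇)/dt = (-1.320418461−-1.283380425)/0.015366 = -2.410389
  sinθ=0.137207, cosθ=0.990542
  F = (M+m)·ẍ + m·l·cosθ·θ̈ − m·l·sinθ·θ̇² = 6.698311 + -0.633361 − 0.059949 = 6.005001
step 4→5:
  ẍ = (ẋ'−ẋ)/dt = (0.677643107−0.744236293)/0.015366 = -4.333801
  θ̈ = (θ̇'−θ̇)/dt = (-1.239521998−-1.320418461)/0.015366 = 5.264640
  sinθ=0.117648, cosθ=0.993055
  F = (M+m)·ẍ + m·l·cosθ·θ̈ − m·l·sinθ·θ̇² = -7.478741 + 1.386862 − 0.054413 = -6.146291
step 5→6:
  ẍ = (ẋ'−ẋ)/dt = (0.595754850−0.677643107)/0.015366 = -5.329185
  θ̈ = (θ̇'−θ̇)/dt = (-1.146734959−-1.239521998)/0.015366 = 6.038464
  sinθ=0.097477, cosθ=0.995238
  F = (M+m)·ẍ + m·l·cosθ·θ̈ − m·l·sinθ·θ̇² = -9.196452 + 1.594206 − 0.039728 = -7.641974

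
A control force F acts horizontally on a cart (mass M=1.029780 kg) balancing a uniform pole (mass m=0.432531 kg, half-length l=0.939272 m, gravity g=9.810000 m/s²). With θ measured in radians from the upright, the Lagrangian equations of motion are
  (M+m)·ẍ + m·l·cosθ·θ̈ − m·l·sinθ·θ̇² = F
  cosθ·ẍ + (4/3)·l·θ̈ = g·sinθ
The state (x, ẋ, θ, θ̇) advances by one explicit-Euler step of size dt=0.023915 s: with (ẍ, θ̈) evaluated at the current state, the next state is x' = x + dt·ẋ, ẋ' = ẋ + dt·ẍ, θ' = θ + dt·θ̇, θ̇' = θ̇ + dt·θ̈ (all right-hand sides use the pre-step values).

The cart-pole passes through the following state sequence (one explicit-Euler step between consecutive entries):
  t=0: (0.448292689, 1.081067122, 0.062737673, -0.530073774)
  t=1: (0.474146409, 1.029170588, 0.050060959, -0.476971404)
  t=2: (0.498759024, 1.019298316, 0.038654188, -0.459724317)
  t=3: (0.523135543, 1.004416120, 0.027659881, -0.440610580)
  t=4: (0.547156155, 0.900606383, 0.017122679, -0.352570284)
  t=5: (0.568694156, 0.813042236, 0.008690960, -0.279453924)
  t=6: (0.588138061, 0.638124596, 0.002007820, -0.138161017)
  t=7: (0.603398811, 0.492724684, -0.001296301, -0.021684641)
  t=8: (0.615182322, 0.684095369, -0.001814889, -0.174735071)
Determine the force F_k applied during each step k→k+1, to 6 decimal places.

step 0→1:
  ẍ = (ẋ'−ẋ)/dt = (1.029170588−1.081067122)/0.023915 = -2.170041
  θ̈ = (θ̇'−θ̇)/dt = (-0.476971404−-0.530073774)/0.023915 = 2.220463
  sinθ=0.062697, cosθ=0.998033
  F = (M+m)·ẍ + m·l·cosθ·θ̈ − m·l·sinθ·θ̇² = -3.173275 + 0.900320 − 0.007157 = -2.280112
step 1→2:
  ẍ = (ẋ'−ẋ)/dt = (1.019298316−1.029170588)/0.023915 = -0.412807
  θ̈ = (θ̇'−θ̇)/dt = (-0.459724317−-0.476971404)/0.023915 = 0.721183
  sinθ=0.050040, cosθ=0.998747
  F = (M+m)·ẍ + m·l·cosθ·θ̈ − m·l·sinθ·θ̇² = -0.603652 + 0.292624 − 0.004625 = -0.315653
step 2→3:
  ẍ = (ẋ'−ẋ)/dt = (1.004416120−1.019298316)/0.023915 = -0.622295
  θ̈ = (θ̇'−θ̇)/dt = (-0.440610580−-0.459724317)/0.023915 = 0.799236
  sinθ=0.038645, cosθ=0.999253
  F = (M+m)·ẍ + m·l·cosθ·θ̈ − m·l·sinθ·θ̇² = -0.909990 + 0.324459 − 0.003318 = -0.588849
step 3→4:
  ẍ = (ẋ'−ẋ)/dt = (0.900606383−1.004416120)/0.023915 = -4.340779
  θ̈ = (θ̇'−θ̇)/dt = (-0.352570284−-0.440610580)/0.023915 = 3.681384
  sinθ=0.027656, cosθ=0.999617
  F = (M+m)·ẍ + m·l·cosθ·θ̈ − m·l·sinθ·θ̇² = -6.347569 + 1.495043 − 0.002181 = -4.854708
step 4→5:
  ẍ = (ẋ'−ẋ)/dt = (0.813042236−0.900606383)/0.023915 = -3.661474
  θ̈ = (θ̇'−θ̇)/dt = (-0.279453924−-0.352570284)/0.023915 = 3.057343
  sinθ=0.017122, cosθ=0.999853
  F = (M+m)·ẍ + m·l·cosθ·θ̈ − m·l·sinθ·θ̇² = -5.354213 + 1.241907 − 0.000865 = -4.113171
step 5→6:
  ẍ = (ẋ'−ẋ)/dt = (0.638124596−0.813042236)/0.023915 = -7.314139
  θ̈ = (θ̇'−θ̇)/dt = (-0.138161017−-0.279453924)/0.023915 = 5.908129
  sinθ=0.008691, cosθ=0.999962
  F = (M+m)·ẍ + m·l·cosθ·θ̈ − m·l·sinθ·θ̇² = -10.695546 + 2.400171 − 0.000276 = -8.295651
step 6→7:
  ẍ = (ẋ'−ẋ)/dt = (0.492724684−0.638124596)/0.023915 = -6.079862
  θ̈ = (θ̇'−θ̇)/dt = (-0.021684641−-0.138161017)/0.023915 = 4.870432
  sinθ=0.002008, cosθ=0.999998
  F = (M+m)·ẍ + m·l·cosθ·θ̈ − m·l·sinθ·θ̇² = -8.890650 + 1.978678 − 0.000016 = -6.911987
step 7→8:
  ẍ = (ẋ'−ẋ)/dt = (0.684095369−0.492724684)/0.023915 = 8.002119
  θ̈ = (θ̇'−θ̇)/dt = (-0.174735071−-0.021684641)/0.023915 = -6.399767
  sinθ=-0.001296, cosθ=0.999999
  F = (M+m)·ẍ + m·l·cosθ·θ̈ − m·l·sinθ·θ̇² = 11.701587 + -2.599994 − -0.000000 = 9.101593

F_0 = -2.280112 N
F_1 = -0.315653 N
F_2 = -0.588849 N
F_3 = -4.854708 N
F_4 = -4.113171 N
F_5 = -8.295651 N
F_6 = -6.911987 N
F_7 = 9.101593 N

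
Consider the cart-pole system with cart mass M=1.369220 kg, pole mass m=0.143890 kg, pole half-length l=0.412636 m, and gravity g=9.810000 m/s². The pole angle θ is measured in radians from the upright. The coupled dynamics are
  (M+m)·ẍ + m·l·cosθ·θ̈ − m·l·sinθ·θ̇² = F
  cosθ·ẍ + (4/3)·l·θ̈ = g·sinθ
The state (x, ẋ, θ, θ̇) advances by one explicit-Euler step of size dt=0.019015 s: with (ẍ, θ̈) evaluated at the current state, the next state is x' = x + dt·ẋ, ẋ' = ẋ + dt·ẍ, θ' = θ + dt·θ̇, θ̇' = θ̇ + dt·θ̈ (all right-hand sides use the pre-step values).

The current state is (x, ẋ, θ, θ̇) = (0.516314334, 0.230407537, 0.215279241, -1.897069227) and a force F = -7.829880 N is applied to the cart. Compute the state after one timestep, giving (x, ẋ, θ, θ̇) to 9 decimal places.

(0.520695533, 0.122460304, 0.179206470, -1.632967987)

sinθ=0.213620232, cosθ=0.976916781
temp = (F + m·l·θ̇²·sinθ)/(M+m) = (-7.829880 + 0.045646393)/1.513110 = -5.144525915
θ̈ = (g·sinθ − cosθ·temp)/(l·(4/3 − m·cos²θ/(M+m))) = 13.889100159
ẍ = temp − m·l·θ̈·cosθ/(M+m) = -5.676951486
Euler: x'=0.516314334+0.019015·0.230407537=0.520695533, ẋ'=0.230407537+0.019015·-5.676951486=0.122460304
       θ'=0.215279241+0.019015·-1.897069227=0.179206470, θ̇'=-1.897069227+0.019015·13.889100159=-1.632967987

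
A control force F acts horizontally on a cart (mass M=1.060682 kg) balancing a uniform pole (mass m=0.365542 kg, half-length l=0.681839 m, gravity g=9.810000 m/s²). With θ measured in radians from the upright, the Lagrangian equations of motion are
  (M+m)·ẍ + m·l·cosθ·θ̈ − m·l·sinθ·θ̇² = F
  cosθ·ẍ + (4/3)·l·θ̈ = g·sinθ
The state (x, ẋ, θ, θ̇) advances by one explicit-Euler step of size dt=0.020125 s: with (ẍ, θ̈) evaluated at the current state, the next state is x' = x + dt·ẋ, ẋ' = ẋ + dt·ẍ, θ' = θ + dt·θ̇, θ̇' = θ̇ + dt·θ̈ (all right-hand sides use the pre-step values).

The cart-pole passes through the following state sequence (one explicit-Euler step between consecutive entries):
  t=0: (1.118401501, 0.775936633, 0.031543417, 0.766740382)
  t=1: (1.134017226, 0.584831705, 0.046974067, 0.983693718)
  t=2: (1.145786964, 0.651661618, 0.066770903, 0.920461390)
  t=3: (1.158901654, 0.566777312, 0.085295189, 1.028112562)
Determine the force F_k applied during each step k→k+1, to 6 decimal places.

step 0→1:
  ẍ = (ẋ'−ẋ)/dt = (0.584831705−0.775936633)/0.020125 = -9.495897
  θ̈ = (θ̇'−θ̇)/dt = (0.983693718−0.766740382)/0.020125 = 10.780290
  sinθ=0.031538, cosθ=0.999503
  F = (M+m)·ẍ + m·l·cosθ·θ̈ − m·l·sinθ·θ̇² = -13.543276 + 2.685551 − 0.004621 = -10.862346
step 1→2:
  ẍ = (ẋ'−ẋ)/dt = (0.651661618−0.584831705)/0.020125 = 3.320741
  θ̈ = (θ̇'−θ̇)/dt = (0.920461390−0.983693718)/0.020125 = -3.141979
  sinθ=0.046957, cosθ=0.998897
  F = (M+m)·ẍ + m·l·cosθ·θ̈ − m·l·sinθ·θ̇² = 4.736120 + -0.782246 − 0.011325 = 3.942550
step 2→3:
  ẍ = (ẋ'−ẋ)/dt = (0.566777312−0.651661618)/0.020125 = -4.217854
  θ̈ = (θ̇'−θ̇)/dt = (1.028112562−0.920461390)/0.020125 = 5.349127
  sinθ=0.066721, cosθ=0.997772
  F = (M+m)·ẍ + m·l·cosθ·θ̈ − m·l·sinθ·θ̇² = -6.015604 + 1.330250 − 0.014089 = -4.699444

F_0 = -10.862346 N
F_1 = 3.942550 N
F_2 = -4.699444 N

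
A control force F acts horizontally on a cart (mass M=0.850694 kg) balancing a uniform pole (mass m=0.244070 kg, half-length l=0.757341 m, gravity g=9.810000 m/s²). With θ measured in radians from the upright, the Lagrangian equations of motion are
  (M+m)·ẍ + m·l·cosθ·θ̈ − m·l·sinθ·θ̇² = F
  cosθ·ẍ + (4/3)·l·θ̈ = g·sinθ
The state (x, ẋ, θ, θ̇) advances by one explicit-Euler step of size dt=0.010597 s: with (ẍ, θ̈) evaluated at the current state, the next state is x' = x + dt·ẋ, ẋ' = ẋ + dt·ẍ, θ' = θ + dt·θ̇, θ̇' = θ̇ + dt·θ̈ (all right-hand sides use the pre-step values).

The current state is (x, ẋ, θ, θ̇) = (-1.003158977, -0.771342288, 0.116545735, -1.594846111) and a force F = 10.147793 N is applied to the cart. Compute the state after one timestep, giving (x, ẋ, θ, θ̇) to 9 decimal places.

(-1.011332891, -0.655482217, 0.099645151, -1.696833674)

sinθ=0.116282076, cosθ=0.993216230
temp = (F + m·l·θ̇²·sinθ)/(M+m) = (10.147793 + 0.054670899)/1.094764 = 9.319327178
θ̈ = (g·sinθ − cosθ·temp)/(l·(4/3 − m·cos²θ/(M+m))) = -9.624192033
ẍ = temp − m·l·θ̈·cosθ/(M+m) = 10.933289715
Euler: x'=-1.003158977+0.010597·-0.771342288=-1.011332891, ẋ'=-0.771342288+0.010597·10.933289715=-0.655482217
       θ'=0.116545735+0.010597·-1.594846111=0.099645151, θ̇'=-1.594846111+0.010597·-9.624192033=-1.696833674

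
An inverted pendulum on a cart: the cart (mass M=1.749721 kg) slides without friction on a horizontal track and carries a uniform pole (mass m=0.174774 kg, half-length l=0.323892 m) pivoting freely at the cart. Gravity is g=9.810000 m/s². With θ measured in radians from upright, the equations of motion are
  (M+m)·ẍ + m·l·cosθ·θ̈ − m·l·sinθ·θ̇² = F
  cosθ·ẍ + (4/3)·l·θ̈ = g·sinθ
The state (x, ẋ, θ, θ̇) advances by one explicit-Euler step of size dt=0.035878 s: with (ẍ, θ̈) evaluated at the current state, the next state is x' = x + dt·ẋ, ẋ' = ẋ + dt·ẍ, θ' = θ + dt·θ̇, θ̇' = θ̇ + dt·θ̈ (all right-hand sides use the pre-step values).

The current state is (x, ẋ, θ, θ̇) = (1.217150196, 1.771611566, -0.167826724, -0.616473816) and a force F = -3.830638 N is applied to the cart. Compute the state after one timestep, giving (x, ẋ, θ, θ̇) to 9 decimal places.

(1.280712076, 1.699290389, -0.189944572, -0.587498549)

sinθ=-0.167040003, cosθ=0.985950119
temp = (F + m·l·θ̇²·sinθ)/(M+m) = (-3.830638 + -0.003593576)/1.924495 = -1.992331274
θ̈ = (g·sinθ − cosθ·temp)/(l·(4/3 − m·cos²θ/(M+m))) = 0.807605401
ẍ = temp − m·l·θ̈·cosθ/(M+m) = -2.015752759
Euler: x'=1.217150196+0.035878·1.771611566=1.280712076, ẋ'=1.771611566+0.035878·-2.015752759=1.699290389
       θ'=-0.167826724+0.035878·-0.616473816=-0.189944572, θ̇'=-0.616473816+0.035878·0.807605401=-0.587498549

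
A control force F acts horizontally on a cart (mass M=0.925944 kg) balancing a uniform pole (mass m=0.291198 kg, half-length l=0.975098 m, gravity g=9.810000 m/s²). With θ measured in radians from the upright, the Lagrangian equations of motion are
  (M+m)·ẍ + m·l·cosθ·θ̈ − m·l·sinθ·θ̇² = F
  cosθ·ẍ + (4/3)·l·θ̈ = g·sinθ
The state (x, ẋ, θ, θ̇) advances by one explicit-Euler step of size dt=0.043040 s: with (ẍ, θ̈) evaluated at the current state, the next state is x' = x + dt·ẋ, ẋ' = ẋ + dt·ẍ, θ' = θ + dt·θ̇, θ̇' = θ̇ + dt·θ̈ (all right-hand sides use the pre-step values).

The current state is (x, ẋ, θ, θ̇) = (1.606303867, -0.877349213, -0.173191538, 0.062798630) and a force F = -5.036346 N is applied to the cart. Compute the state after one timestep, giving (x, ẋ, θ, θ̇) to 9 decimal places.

sinθ=-0.172327013, cosθ=0.985039796
temp = (F + m·l·θ̇²·sinθ)/(M+m) = (-5.036346 + -0.000192970)/1.217142 = -4.138004415
θ̈ = (g·sinθ − cosθ·temp)/(l·(4/3 − m·cos²θ/(M+m))) = 2.221680001
ẍ = temp − m·l·θ̈·cosθ/(M+m) = -4.648545489
Euler: x'=1.606303867+0.043040·-0.877349213=1.568542757, ẋ'=-0.877349213+0.043040·-4.648545489=-1.077422611
       θ'=-0.173191538+0.043040·0.062798630=-0.170488685, θ̇'=0.062798630+0.043040·2.221680001=0.158419737

(1.568542757, -1.077422611, -0.170488685, 0.158419737)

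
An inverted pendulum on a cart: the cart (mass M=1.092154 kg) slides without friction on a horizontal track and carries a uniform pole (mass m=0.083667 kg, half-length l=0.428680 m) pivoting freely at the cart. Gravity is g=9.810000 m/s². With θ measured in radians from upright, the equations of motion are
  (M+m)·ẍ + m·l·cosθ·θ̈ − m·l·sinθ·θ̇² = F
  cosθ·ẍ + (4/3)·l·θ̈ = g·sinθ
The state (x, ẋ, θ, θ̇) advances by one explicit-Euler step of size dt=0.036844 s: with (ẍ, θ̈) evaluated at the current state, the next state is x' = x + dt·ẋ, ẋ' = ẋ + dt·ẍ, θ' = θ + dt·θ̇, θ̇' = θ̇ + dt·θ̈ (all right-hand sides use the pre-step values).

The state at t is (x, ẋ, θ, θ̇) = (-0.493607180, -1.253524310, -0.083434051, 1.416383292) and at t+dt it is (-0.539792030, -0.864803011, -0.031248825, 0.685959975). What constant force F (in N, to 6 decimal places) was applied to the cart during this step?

F = 11.702885 N

ẍ = (ẋ'−ẋ)/dt = (-0.864803011−-1.253524310)/0.036844 = 10.550464
θ̈ = (θ̇'−θ̇)/dt = (0.685959975−1.416383292)/0.036844 = -19.824756
sinθ=-0.083337, cosθ=0.996521
F = (M+m)·ẍ + m·l·cosθ·θ̈ − m·l·sinθ·θ̇² = 12.405457 + -0.708569 − -0.005996 = 11.702885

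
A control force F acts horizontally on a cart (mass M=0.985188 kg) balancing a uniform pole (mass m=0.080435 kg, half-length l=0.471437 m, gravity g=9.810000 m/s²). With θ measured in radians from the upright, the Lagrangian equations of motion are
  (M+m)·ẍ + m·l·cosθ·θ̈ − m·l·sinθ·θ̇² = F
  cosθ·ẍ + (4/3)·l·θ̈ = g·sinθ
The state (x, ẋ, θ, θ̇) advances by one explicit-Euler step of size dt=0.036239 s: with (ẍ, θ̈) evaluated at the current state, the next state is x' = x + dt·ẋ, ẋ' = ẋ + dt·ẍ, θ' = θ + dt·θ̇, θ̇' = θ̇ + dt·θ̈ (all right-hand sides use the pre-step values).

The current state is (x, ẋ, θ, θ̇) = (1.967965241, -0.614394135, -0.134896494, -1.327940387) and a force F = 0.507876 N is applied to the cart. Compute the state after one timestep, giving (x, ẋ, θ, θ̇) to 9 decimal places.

(1.945700212, -0.593589955, -0.183019726, -1.436798289)

sinθ=-0.134487746, cosθ=0.990915257
temp = (F + m·l·θ̇²·sinθ)/(M+m) = (0.507876 + -0.008993083)/1.065623 = 0.468160801
θ̈ = (g·sinθ − cosθ·temp)/(l·(4/3 − m·cos²θ/(M+m))) = -3.003888131
ẍ = temp − m·l·θ̈·cosθ/(M+m) = 0.574082616
Euler: x'=1.967965241+0.036239·-0.614394135=1.945700212, ẋ'=-0.614394135+0.036239·0.574082616=-0.593589955
       θ'=-0.134896494+0.036239·-1.327940387=-0.183019726, θ̇'=-1.327940387+0.036239·-3.003888131=-1.436798289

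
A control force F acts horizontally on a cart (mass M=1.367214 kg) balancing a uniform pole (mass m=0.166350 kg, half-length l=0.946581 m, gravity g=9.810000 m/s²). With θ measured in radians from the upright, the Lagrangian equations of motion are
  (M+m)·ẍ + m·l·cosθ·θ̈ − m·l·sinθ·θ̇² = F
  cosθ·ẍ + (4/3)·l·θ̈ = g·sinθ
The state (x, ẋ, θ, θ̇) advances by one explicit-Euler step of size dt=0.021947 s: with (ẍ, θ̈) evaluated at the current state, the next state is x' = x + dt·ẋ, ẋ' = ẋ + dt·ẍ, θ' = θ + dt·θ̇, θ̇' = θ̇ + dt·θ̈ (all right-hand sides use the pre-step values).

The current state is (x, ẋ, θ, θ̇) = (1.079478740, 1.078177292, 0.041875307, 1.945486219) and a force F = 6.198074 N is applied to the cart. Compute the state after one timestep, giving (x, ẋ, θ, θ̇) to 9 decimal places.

sinθ=0.041863070, cosθ=0.999123357
temp = (F + m·l·θ̇²·sinθ)/(M+m) = (6.198074 + 0.024949852)/1.533564 = 4.057883370
θ̈ = (g·sinθ − cosθ·temp)/(l·(4/3 − m·cos²θ/(M+m))) = -3.142134396
ẍ = temp − m·l·θ̈·cosθ/(M+m) = 4.380229568
Euler: x'=1.079478740+0.021947·1.078177292=1.103141497, ẋ'=1.078177292+0.021947·4.380229568=1.174310190
       θ'=0.041875307+0.021947·1.945486219=0.084572893, θ̇'=1.945486219+0.021947·-3.142134396=1.876525795

(1.103141497, 1.174310190, 0.084572893, 1.876525795)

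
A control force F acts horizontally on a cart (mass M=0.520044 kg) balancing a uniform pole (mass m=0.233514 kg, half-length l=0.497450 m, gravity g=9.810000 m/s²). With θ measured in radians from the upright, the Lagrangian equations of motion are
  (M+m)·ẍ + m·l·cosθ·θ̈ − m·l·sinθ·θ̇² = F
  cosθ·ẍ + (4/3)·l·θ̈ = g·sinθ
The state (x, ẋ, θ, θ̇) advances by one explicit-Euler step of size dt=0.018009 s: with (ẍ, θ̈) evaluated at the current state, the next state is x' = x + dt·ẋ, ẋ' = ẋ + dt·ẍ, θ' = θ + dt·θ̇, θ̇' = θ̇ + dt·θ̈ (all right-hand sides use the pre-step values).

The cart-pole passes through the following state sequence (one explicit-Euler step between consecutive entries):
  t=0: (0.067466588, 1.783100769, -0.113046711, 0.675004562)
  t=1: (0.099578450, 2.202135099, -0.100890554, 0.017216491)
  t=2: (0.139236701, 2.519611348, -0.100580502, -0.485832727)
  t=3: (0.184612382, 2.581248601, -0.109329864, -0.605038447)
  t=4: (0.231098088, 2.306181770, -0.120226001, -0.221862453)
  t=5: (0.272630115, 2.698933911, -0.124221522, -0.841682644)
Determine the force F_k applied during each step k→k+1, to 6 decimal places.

F_0 = 13.324018 N
F_1 = 10.056028 N
F_2 = 1.816852 N
F_3 = -9.048292 N
F_4 = 12.465674 N

step 0→1:
  ẍ = (ẋ'−ẋ)/dt = (2.202135099−1.783100769)/0.018009 = 23.268051
  θ̈ = (θ̇'−θ̇)/dt = (0.017216491−0.675004562)/0.018009 = -36.525519
  sinθ=-0.112806, cosθ=0.993617
  F = (M+m)·ẍ + m·l·cosθ·θ̈ − m·l·sinθ·θ̇² = 17.533826 + -4.215778 − -0.005970 = 13.324018
step 1→2:
  ẍ = (ẋ'−ẋ)/dt = (2.519611348−2.202135099)/0.018009 = 17.628755
  θ̈ = (θ̇'−θ̇)/dt = (-0.485832727−0.017216491)/0.018009 = -27.933212
  sinθ=-0.100719, cosθ=0.994915
  F = (M+m)·ẍ + m·l·cosθ·θ̈ − m·l·sinθ·θ̇² = 13.284289 + -3.228265 − -0.000003 = 10.056028
step 2→3:
  ẍ = (ẋ'−ẋ)/dt = (2.581248601−2.519611348)/0.018009 = 3.422581
  θ̈ = (θ̇'−θ̇)/dt = (-0.605038447−-0.485832727)/0.018009 = -6.619230
  sinθ=-0.100411, cosθ=0.994946
  F = (M+m)·ẍ + m·l·cosθ·θ̈ − m·l·sinθ·θ̇² = 2.579113 + -0.765014 − -0.002753 = 1.816852
step 3→4:
  ẍ = (ẋ'−ẋ)/dt = (2.306181770−2.581248601)/0.018009 = -15.273854
  θ̈ = (θ̇'−θ̇)/dt = (-0.221862453−-0.605038447)/0.018009 = 21.276917
  sinθ=-0.109112, cosθ=0.994029
  F = (M+m)·ẍ + m·l·cosθ·θ̈ − m·l·sinθ·θ̇² = -11.509735 + 2.456803 − -0.004640 = -9.048292
step 4→5:
  ẍ = (ẋ'−ẋ)/dt = (2.698933911−2.306181770)/0.018009 = 21.808659
  θ̈ = (θ̇'−θ̇)/dt = (-0.841682644−-0.221862453)/0.018009 = -34.417246
  sinθ=-0.119937, cosθ=0.992782
  F = (M+m)·ẍ + m·l·cosθ·θ̈ − m·l·sinθ·θ̇² = 16.434089 + -3.969101 − -0.000686 = 12.465674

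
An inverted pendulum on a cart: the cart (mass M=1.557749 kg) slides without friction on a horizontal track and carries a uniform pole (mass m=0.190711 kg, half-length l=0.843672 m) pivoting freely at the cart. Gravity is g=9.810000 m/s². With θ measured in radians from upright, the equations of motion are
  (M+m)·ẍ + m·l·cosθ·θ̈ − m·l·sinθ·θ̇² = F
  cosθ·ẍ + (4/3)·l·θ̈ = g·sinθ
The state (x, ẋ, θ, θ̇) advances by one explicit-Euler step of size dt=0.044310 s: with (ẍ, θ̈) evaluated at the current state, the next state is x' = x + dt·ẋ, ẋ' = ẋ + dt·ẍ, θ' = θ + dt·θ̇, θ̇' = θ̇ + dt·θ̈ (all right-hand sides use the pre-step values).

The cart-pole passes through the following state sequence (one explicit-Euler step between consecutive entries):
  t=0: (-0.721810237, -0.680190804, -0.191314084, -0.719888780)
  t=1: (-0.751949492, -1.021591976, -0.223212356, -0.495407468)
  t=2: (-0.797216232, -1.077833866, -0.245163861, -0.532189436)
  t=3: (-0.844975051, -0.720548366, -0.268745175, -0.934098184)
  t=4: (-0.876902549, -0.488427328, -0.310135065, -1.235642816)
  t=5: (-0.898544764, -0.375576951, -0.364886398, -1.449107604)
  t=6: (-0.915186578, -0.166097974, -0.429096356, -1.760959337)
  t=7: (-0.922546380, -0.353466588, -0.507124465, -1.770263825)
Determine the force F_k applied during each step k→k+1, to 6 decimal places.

F_0 = -12.655478 N
F_1 = -2.340796 N
F_2 = 12.693682 N
F_3 = 8.141048 N
F_4 = 3.789867 N
F_5 = 7.328710 N
F_6 = -7.216652 N

step 0→1:
  ẍ = (ẋ'−ẋ)/dt = (-1.021591976−-0.680190804)/0.044310 = -7.704833
  θ̈ = (θ̇'−θ̇)/dt = (-0.495407468−-0.719888780)/0.044310 = 5.066155
  sinθ=-0.190149, cosθ=0.981755
  F = (M+m)·ẍ + m·l·cosθ·θ̈ − m·l·sinθ·θ̇² = -13.471593 + 0.800260 − -0.015855 = -12.655478
step 1→2:
  ẍ = (ẋ'−ẋ)/dt = (-1.077833866−-1.021591976)/0.044310 = -1.269282
  θ̈ = (θ̇'−θ̇)/dt = (-0.532189436−-0.495407468)/0.044310 = -0.830105
  sinθ=-0.221363, cosθ=0.975191
  F = (M+m)·ẍ + m·l·cosθ·θ̈ − m·l·sinθ·θ̇² = -2.219289 + -0.130248 − -0.008741 = -2.340796
step 2→3:
  ẍ = (ẋ'−ẋ)/dt = (-0.720548366−-1.077833866)/0.044310 = 8.063315
  θ̈ = (θ̇'−θ̇)/dt = (-0.934098184−-0.532189436)/0.044310 = -9.070385
  sinθ=-0.242715, cosθ=0.970098
  F = (M+m)·ẍ + m·l·cosθ·θ̈ − m·l·sinθ·θ̇² = 14.098384 + -1.415763 − -0.011061 = 12.693682
step 3→4:
  ẍ = (ẋ'−ẋ)/dt = (-0.488427328−-0.720548366)/0.044310 = 5.238570
  θ̈ = (θ̇'−θ̇)/dt = (-1.235642816−-0.934098184)/0.044310 = -6.805340
  sinθ=-0.265522, cosθ=0.964105
  F = (M+m)·ẍ + m·l·cosθ·θ̈ − m·l·sinθ·θ̇² = 9.159430 + -1.055659 − -0.037276 = 8.141048
step 4→5:
  ẍ = (ẋ'−ẋ)/dt = (-0.375576951−-0.488427328)/0.044310 = 2.546838
  θ̈ = (θ̇'−θ̇)/dt = (-1.449107604−-1.235642816)/0.044310 = -4.817531
  sinθ=-0.305187, cosθ=0.952292
  F = (M+m)·ẍ + m·l·cosθ·θ̈ − m·l·sinθ·θ̇² = 4.453044 + -0.738149 − -0.074972 = 3.789867
step 5→6:
  ẍ = (ẋ'−ẋ)/dt = (-0.166097974−-0.375576951)/0.044310 = 4.727578
  θ̈ = (θ̇'−θ̇)/dt = (-1.760959337−-1.449107604)/0.044310 = -7.037954
  sinθ=-0.356843, cosθ=0.934164
  F = (M+m)·ẍ + m·l·cosθ·θ̈ − m·l·sinθ·θ̇² = 8.265981 + -1.057838 − -0.120567 = 7.328710
step 6→7:
  ẍ = (ẋ'−ẋ)/dt = (-0.353466588−-0.166097974)/0.044310 = -4.228585
  θ̈ = (θ̇'−θ̇)/dt = (-1.770263825−-1.760959337)/0.044310 = -0.209986
  sinθ=-0.416049, cosθ=0.909342
  F = (M+m)·ẍ + m·l·cosθ·θ̈ − m·l·sinθ·θ̇² = -7.393512 + -0.030723 − -0.207583 = -7.216652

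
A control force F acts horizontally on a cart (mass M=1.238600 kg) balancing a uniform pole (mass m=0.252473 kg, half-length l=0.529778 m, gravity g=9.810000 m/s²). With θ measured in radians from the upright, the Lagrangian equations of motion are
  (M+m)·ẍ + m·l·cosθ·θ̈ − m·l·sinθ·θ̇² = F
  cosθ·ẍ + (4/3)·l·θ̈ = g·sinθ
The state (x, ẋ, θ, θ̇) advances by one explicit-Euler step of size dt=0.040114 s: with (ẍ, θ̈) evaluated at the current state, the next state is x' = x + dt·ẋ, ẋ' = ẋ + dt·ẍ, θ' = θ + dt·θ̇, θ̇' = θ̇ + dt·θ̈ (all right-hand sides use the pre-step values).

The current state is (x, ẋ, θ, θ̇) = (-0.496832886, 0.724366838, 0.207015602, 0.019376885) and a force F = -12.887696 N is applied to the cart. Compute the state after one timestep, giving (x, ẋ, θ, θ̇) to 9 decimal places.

(-0.467775635, 0.318198946, 0.207792886, 0.696612664)

sinθ=0.205540142, cosθ=0.978648686
temp = (F + m·l·θ̇²·sinθ)/(M+m) = (-12.887696 + 0.000010322)/1.491073 = -8.643229190
θ̈ = (g·sinθ − cosθ·temp)/(l·(4/3 − m·cos²θ/(M+m))) = 16.882778560
ẍ = temp − m·l·θ̈·cosθ/(M+m) = -10.125340069
Euler: x'=-0.496832886+0.040114·0.724366838=-0.467775635, ẋ'=0.724366838+0.040114·-10.125340069=0.318198946
       θ'=0.207015602+0.040114·0.019376885=0.207792886, θ̇'=0.019376885+0.040114·16.882778560=0.696612664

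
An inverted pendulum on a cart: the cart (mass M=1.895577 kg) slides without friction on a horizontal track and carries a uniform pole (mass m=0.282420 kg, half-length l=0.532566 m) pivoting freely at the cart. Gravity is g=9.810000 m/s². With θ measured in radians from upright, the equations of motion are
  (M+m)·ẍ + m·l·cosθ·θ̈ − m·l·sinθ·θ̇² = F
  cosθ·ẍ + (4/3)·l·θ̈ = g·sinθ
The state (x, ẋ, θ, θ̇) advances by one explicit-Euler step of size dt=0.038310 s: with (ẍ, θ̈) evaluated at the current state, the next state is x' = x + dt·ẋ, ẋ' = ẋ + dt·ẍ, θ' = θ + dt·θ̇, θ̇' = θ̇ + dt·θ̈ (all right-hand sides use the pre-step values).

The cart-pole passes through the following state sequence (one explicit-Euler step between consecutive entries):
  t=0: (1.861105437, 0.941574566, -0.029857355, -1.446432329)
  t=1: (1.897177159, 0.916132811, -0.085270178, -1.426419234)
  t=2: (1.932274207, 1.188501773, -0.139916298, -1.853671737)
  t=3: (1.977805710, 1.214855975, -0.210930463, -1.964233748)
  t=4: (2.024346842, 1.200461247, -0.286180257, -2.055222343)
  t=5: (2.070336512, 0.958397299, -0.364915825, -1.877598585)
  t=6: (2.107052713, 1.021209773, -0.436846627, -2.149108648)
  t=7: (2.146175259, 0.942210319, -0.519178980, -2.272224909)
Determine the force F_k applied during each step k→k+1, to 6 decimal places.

F_0 = -1.358481 N
F_1 = 13.839438 N
F_2 = 1.140531 N
F_3 = -1.046179 N
F_4 = -12.913459 N
F_5 = 2.764463 N
F_6 = -4.635331 N

step 0→1:
  ẍ = (ẋ'−ẋ)/dt = (0.916132811−0.941574566)/0.038310 = -0.664102
  θ̈ = (θ̇'−θ̇)/dt = (-1.426419234−-1.446432329)/0.038310 = 0.522399
  sinθ=-0.029853, cosθ=0.999554
  F = (M+m)·ẍ + m·l·cosθ·θ̈ − m·l·sinθ·θ̇² = -1.446413 + 0.078538 − -0.009394 = -1.358481
step 1→2:
  ẍ = (ẋ'−ẋ)/dt = (1.188501773−0.916132811)/0.038310 = 7.109605
  θ̈ = (θ̇'−θ̇)/dt = (-1.853671737−-1.426419234)/0.038310 = -11.152506
  sinθ=-0.085167, cosθ=0.996367
  F = (M+m)·ẍ + m·l·cosθ·θ̈ − m·l·sinθ·θ̇² = 15.484698 + -1.671324 − -0.026064 = 13.839438
step 2→3:
  ẍ = (ẋ'−ẋ)/dt = (1.214855975−1.188501773)/0.038310 = 0.687920
  θ̈ = (θ̇'−θ̇)/dt = (-1.964233748−-1.853671737)/0.038310 = -2.885983
  sinθ=-0.139460, cosθ=0.990228
  F = (M+m)·ẍ + m·l·cosθ·θ̈ − m·l·sinθ·θ̇² = 1.498287 + -0.429831 − -0.072075 = 1.140531
step 3→4:
  ẍ = (ẋ'−ẋ)/dt = (1.200461247−1.214855975)/0.038310 = -0.375743
  θ̈ = (θ̇'−θ̇)/dt = (-2.055222343−-1.964233748)/0.038310 = -2.375061
  sinθ=-0.209370, cosθ=0.977837
  F = (M+m)·ẍ + m·l·cosθ·θ̈ − m·l·sinθ·θ̇² = -0.818368 + -0.349309 − -0.121498 = -1.046179
step 4→5:
  ẍ = (ẋ'−ẋ)/dt = (0.958397299−1.200461247)/0.038310 = -6.318558
  θ̈ = (θ̇'−θ̇)/dt = (-1.877598585−-2.055222343)/0.038310 = 4.636485
  sinθ=-0.282290, cosθ=0.959329
  F = (M+m)·ẍ + m·l·cosθ·θ̈ − m·l·sinθ·θ̇² = -13.761800 + 0.668999 − -0.179342 = -12.913459
step 5→6:
  ẍ = (ẋ'−ẋ)/dt = (1.021209773−0.958397299)/0.038310 = 1.639584
  θ̈ = (θ̇'−θ̇)/dt = (-2.149108648−-1.877598585)/0.038310 = -7.087185
  sinθ=-0.356871, cosθ=0.934154
  F = (M+m)·ẍ + m·l·cosθ·θ̈ − m·l·sinθ·θ̇² = 3.571010 + -0.995775 − -0.189228 = 2.764463
step 6→7:
  ẍ = (ẋ'−ẋ)/dt = (0.942210319−1.021209773)/0.038310 = -2.062111
  θ̈ = (θ̇'−θ̇)/dt = (-2.272224909−-2.149108648)/0.038310 = -3.213685
  sinθ=-0.423084, cosθ=0.906090
  F = (M+m)·ẍ + m·l·cosθ·θ̈ − m·l·sinθ·θ̇² = -4.491271 + -0.437969 − -0.293909 = -4.635331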